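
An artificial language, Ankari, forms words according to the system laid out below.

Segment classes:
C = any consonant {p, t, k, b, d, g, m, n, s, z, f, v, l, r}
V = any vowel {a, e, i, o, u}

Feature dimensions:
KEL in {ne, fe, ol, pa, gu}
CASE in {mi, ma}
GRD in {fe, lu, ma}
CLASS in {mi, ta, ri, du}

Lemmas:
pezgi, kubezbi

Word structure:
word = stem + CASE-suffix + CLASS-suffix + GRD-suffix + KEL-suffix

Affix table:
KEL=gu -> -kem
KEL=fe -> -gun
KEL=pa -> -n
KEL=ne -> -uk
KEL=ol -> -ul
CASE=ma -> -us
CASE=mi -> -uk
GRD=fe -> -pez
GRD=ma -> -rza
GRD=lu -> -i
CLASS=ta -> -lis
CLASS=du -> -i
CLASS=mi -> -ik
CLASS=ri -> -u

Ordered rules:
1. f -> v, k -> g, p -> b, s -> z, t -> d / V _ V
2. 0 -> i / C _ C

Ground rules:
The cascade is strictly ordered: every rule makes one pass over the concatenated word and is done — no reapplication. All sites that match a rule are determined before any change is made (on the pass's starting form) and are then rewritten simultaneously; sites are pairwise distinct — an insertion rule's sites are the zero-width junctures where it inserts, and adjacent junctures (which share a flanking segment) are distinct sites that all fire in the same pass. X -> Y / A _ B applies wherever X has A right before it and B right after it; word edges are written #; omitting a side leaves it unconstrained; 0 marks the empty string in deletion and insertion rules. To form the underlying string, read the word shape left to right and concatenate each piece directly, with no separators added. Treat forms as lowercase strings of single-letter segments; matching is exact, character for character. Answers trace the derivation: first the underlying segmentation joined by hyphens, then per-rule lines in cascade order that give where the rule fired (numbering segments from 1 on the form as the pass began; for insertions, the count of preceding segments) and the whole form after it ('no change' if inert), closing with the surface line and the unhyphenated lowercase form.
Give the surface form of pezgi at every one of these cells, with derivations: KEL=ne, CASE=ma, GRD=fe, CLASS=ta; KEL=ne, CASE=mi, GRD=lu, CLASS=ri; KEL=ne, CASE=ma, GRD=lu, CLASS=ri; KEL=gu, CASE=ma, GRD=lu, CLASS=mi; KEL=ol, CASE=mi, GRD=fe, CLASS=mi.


cell KEL=ne, CASE=ma, GRD=fe, CLASS=ta:
underlying: pezgi-us-lis-pez-uk
1. f -> v, k -> g, p -> b, s -> z, t -> d / V _ V: no change
2. 0 -> i / C _ C: inserts after position(s) 3, 7, 10: pezigiusilisipezuk
surface: pezigiusilisipezuk

cell KEL=ne, CASE=mi, GRD=lu, CLASS=ri:
underlying: pezgi-uk-u-i-uk
1. f -> v, k -> g, p -> b, s -> z, t -> d / V _ V: fires at position(s) 7: pezgiuguiuk
2. 0 -> i / C _ C: inserts after position(s) 3: pezigiuguiuk
surface: pezigiuguiuk

cell KEL=ne, CASE=ma, GRD=lu, CLASS=ri:
underlying: pezgi-us-u-i-uk
1. f -> v, k -> g, p -> b, s -> z, t -> d / V _ V: fires at position(s) 7: pezgiuzuiuk
2. 0 -> i / C _ C: inserts after position(s) 3: pezigiuzuiuk
surface: pezigiuzuiuk

cell KEL=gu, CASE=ma, GRD=lu, CLASS=mi:
underlying: pezgi-us-ik-i-kem
1. f -> v, k -> g, p -> b, s -> z, t -> d / V _ V: fires at position(s) 7, 9, 11: pezgiuzigigem
2. 0 -> i / C _ C: inserts after position(s) 3: pezigiuzigigem
surface: pezigiuzigigem

cell KEL=ol, CASE=mi, GRD=fe, CLASS=mi:
underlying: pezgi-uk-ik-pez-ul
1. f -> v, k -> g, p -> b, s -> z, t -> d / V _ V: fires at position(s) 7: pezgiugikpezul
2. 0 -> i / C _ C: inserts after position(s) 3, 9: pezigiugikipezul
surface: pezigiugikipezul


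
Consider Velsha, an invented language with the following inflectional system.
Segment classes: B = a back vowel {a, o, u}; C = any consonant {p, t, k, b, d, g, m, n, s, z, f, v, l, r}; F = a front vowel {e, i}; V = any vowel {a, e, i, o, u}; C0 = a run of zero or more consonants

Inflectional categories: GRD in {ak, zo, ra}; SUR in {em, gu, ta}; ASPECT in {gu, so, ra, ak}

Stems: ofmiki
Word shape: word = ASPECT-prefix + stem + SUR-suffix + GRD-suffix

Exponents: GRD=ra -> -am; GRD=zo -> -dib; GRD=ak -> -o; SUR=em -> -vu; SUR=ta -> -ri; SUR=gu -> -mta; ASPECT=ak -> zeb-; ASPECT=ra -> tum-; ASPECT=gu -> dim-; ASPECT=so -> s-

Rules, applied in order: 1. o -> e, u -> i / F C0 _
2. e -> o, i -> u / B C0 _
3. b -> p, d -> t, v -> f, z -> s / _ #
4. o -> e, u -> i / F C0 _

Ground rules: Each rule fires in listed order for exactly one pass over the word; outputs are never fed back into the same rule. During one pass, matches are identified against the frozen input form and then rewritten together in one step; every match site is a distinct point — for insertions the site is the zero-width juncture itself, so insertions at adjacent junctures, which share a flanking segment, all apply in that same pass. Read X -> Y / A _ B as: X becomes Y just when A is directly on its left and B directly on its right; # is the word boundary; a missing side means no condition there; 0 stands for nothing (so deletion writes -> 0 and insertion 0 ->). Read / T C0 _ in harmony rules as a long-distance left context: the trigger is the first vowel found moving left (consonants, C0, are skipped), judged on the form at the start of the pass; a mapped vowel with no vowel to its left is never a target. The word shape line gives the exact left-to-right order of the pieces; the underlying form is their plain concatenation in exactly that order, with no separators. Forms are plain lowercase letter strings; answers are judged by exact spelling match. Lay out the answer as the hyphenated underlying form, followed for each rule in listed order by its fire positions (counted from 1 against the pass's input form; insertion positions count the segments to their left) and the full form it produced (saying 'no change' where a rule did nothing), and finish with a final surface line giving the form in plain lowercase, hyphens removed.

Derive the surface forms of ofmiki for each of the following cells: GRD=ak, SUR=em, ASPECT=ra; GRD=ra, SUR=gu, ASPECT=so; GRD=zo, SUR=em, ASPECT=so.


cell GRD=ak, SUR=em, ASPECT=ra:
underlying: tum-ofmiki-vu-o
1. o -> e, u -> i / F C0 _: fires at position(s) 11: tumofmikivio
2. e -> o, i -> u / B C0 _: fires at position(s) 7: tumofmukivio
3. b -> p, d -> t, v -> f, z -> s / _ #: no change
4. o -> e, u -> i / F C0 _: fires at position(s) 12: tumofmukivie
surface: tumofmukivie

cell GRD=ra, SUR=gu, ASPECT=so:
underlying: s-ofmiki-mta-am
1. o -> e, u -> i / F C0 _: no change
2. e -> o, i -> u / B C0 _: fires at position(s) 5: sofmukimtaam
3. b -> p, d -> t, v -> f, z -> s / _ #: no change
4. o -> e, u -> i / F C0 _: no change
surface: sofmukimtaam

cell GRD=zo, SUR=em, ASPECT=so:
underlying: s-ofmiki-vu-dib
1. o -> e, u -> i / F C0 _: fires at position(s) 9: sofmikividib
2. e -> o, i -> u / B C0 _: fires at position(s) 5: sofmukividib
3. b -> p, d -> t, v -> f, z -> s / _ #: fires at position(s) 12: sofmukividip
4. o -> e, u -> i / F C0 _: no change
surface: sofmukividip


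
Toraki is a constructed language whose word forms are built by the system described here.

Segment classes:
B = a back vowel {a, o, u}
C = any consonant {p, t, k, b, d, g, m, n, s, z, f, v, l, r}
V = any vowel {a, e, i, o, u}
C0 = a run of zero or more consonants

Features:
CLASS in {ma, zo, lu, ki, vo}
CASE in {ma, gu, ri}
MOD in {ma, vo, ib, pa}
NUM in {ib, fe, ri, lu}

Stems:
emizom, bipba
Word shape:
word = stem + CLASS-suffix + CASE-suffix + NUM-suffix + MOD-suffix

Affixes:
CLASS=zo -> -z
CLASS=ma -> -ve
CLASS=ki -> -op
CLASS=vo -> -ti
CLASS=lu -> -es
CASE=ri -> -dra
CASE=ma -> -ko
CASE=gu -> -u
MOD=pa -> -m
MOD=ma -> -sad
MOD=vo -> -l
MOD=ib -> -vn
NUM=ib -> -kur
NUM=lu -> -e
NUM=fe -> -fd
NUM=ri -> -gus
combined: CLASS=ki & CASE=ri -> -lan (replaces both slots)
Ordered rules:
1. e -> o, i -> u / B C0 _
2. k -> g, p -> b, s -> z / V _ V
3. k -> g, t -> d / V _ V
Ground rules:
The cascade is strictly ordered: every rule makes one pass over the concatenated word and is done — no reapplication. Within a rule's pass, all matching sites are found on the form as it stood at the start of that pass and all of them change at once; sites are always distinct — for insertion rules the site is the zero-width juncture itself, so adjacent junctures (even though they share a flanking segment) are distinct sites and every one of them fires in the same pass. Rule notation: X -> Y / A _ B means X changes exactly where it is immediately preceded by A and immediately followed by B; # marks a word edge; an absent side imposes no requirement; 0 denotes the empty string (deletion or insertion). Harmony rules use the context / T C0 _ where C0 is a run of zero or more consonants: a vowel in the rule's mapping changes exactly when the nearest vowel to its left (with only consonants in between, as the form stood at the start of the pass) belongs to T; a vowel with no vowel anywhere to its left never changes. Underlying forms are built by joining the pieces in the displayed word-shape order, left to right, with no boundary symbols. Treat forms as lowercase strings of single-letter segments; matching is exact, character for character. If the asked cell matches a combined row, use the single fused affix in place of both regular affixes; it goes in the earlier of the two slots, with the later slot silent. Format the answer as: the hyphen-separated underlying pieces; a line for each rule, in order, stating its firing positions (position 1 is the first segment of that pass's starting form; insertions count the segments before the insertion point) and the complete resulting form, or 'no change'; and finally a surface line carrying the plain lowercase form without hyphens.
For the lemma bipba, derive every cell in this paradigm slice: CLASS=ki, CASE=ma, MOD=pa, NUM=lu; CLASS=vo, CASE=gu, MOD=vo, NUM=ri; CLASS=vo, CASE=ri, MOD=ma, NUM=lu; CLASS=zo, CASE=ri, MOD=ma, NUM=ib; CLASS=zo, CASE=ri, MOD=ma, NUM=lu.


cell CLASS=ki, CASE=ma, MOD=pa, NUM=lu:
underlying: bipba-op-ko-e-m
1. e -> o, i -> u / B C0 _: fires at position(s) 10: bipbaopkoom
2. k -> g, p -> b, s -> z / V _ V: no change
3. k -> g, t -> d / V _ V: no change
surface: bipbaopkoom

cell CLASS=vo, CASE=gu, MOD=vo, NUM=ri:
underlying: bipba-ti-u-gus-l
1. e -> o, i -> u / B C0 _: fires at position(s) 7: bipbatuugusl
2. k -> g, p -> b, s -> z / V _ V: no change
3. k -> g, t -> d / V _ V: fires at position(s) 6: bipbaduugusl
surface: bipbaduugusl

cell CLASS=vo, CASE=ri, MOD=ma, NUM=lu:
underlying: bipba-ti-dra-e-sad
1. e -> o, i -> u / B C0 _: fires at position(s) 7, 11: bipbatudraosad
2. k -> g, p -> b, s -> z / V _ V: fires at position(s) 12: bipbatudraozad
3. k -> g, t -> d / V _ V: fires at position(s) 6: bipbadudraozad
surface: bipbadudraozad

cell CLASS=zo, CASE=ri, MOD=ma, NUM=ib:
underlying: bipba-z-dra-kur-sad
1. e -> o, i -> u / B C0 _: no change
2. k -> g, p -> b, s -> z / V _ V: fires at position(s) 10: bipbazdragursad
3. k -> g, t -> d / V _ V: no change
surface: bipbazdragursad

cell CLASS=zo, CASE=ri, MOD=ma, NUM=lu:
underlying: bipba-z-dra-e-sad
1. e -> o, i -> u / B C0 _: fires at position(s) 10: bipbazdraosad
2. k -> g, p -> b, s -> z / V _ V: fires at position(s) 11: bipbazdraozad
3. k -> g, t -> d / V _ V: no change
surface: bipbazdraozad


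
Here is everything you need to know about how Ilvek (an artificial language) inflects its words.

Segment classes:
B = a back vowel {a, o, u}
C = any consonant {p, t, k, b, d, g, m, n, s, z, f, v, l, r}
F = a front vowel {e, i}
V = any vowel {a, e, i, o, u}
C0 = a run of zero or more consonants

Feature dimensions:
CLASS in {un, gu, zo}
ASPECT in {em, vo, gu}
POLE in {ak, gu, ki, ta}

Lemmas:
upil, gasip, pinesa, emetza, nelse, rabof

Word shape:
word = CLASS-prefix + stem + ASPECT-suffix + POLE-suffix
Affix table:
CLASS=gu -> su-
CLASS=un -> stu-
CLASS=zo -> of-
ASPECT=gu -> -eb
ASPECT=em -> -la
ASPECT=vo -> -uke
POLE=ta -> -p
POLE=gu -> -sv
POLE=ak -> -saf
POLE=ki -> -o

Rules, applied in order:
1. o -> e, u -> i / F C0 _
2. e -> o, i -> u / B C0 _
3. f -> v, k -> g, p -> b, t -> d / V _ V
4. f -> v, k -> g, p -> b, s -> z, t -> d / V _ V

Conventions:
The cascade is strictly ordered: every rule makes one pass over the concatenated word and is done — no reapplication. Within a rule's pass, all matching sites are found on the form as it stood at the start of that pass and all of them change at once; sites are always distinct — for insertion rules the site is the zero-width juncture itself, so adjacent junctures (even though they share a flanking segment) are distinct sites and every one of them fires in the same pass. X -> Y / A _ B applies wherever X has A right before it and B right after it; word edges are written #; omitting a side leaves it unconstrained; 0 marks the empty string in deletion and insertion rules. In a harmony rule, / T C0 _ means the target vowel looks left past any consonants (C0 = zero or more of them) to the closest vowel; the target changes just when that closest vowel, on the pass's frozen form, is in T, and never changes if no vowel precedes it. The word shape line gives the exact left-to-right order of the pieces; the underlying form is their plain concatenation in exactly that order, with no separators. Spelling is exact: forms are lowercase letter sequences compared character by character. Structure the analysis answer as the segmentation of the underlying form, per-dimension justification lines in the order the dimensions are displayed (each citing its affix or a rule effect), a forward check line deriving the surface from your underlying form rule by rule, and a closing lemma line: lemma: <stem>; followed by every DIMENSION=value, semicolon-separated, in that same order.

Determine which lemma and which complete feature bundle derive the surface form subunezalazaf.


underlying: su-pinesa-la-saf
CLASS=gu - signalled by the affix su-
ASPECT=em - signalled by the affix -la
POLE=ak - signalled by the affix -saf
check: supinesalasaf -> supinesalasaf -> supunesalasaf -> subunesalasaf -> subunezalazaf
lemma: pinesa; CLASS=gu; ASPECT=em; POLE=ak


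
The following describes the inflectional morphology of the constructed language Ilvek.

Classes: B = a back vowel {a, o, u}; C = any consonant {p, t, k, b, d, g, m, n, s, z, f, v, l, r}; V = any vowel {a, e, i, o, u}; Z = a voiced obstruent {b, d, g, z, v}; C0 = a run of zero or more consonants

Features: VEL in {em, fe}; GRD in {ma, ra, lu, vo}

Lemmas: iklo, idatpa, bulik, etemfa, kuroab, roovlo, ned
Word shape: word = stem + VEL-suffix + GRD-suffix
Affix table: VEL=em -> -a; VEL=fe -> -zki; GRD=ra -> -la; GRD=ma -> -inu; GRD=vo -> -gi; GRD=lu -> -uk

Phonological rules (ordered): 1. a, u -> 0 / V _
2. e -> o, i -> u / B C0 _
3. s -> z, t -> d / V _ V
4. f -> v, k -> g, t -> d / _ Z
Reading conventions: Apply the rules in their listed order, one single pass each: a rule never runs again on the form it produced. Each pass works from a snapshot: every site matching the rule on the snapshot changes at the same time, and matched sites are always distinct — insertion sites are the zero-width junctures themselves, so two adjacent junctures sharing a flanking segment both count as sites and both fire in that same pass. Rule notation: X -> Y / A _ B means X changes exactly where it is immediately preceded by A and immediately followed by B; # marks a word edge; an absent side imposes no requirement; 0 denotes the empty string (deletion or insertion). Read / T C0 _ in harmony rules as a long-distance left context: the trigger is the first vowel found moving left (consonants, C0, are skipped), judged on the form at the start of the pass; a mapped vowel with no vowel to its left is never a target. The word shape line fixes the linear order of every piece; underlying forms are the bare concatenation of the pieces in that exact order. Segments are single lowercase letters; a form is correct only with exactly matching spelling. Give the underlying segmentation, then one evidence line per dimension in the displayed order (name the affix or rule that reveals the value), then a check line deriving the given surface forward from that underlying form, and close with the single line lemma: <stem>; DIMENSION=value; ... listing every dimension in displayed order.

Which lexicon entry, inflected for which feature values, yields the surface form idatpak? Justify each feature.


underlying: idatpa-a-uk
VEL=em - signalled by the affix -a
GRD=lu - signalled by the affix -uk
check: idatpaauk -> idatpak -> idatpak -> idatpak -> idatpak
lemma: idatpa; VEL=em; GRD=lu


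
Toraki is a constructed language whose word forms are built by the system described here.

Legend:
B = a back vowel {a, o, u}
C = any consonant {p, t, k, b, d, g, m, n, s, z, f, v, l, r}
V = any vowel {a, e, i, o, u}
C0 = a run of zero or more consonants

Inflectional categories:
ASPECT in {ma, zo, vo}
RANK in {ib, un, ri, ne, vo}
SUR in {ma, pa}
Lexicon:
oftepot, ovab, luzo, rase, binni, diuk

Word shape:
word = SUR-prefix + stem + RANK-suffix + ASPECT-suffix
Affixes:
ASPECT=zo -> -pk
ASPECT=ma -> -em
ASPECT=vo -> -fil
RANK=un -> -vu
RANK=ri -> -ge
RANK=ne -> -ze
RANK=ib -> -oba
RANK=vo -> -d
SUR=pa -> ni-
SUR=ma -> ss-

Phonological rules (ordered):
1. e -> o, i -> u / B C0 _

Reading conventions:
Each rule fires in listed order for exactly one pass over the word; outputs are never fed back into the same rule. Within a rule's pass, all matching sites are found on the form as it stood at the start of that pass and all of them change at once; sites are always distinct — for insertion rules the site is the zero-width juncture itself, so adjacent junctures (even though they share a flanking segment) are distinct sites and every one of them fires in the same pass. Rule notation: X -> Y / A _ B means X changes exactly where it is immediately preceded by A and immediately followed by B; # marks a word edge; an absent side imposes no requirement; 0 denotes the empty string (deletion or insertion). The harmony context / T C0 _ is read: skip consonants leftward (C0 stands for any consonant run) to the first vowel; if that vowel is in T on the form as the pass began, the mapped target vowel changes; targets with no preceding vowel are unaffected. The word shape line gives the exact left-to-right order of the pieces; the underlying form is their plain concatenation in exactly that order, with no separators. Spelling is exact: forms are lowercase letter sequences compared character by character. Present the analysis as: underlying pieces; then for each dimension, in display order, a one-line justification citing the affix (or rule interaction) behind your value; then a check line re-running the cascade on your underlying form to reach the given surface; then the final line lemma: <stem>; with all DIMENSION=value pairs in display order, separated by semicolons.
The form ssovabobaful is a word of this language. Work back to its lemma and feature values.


underlying: ss-ovab-oba-fil
ASPECT=vo - signalled by the affix -fil
RANK=ib - signalled by the affix -oba
SUR=ma - signalled by the affix ss-
check: ssovabobafil -> ssovabobaful
lemma: ovab; ASPECT=vo; RANK=ib; SUR=ma


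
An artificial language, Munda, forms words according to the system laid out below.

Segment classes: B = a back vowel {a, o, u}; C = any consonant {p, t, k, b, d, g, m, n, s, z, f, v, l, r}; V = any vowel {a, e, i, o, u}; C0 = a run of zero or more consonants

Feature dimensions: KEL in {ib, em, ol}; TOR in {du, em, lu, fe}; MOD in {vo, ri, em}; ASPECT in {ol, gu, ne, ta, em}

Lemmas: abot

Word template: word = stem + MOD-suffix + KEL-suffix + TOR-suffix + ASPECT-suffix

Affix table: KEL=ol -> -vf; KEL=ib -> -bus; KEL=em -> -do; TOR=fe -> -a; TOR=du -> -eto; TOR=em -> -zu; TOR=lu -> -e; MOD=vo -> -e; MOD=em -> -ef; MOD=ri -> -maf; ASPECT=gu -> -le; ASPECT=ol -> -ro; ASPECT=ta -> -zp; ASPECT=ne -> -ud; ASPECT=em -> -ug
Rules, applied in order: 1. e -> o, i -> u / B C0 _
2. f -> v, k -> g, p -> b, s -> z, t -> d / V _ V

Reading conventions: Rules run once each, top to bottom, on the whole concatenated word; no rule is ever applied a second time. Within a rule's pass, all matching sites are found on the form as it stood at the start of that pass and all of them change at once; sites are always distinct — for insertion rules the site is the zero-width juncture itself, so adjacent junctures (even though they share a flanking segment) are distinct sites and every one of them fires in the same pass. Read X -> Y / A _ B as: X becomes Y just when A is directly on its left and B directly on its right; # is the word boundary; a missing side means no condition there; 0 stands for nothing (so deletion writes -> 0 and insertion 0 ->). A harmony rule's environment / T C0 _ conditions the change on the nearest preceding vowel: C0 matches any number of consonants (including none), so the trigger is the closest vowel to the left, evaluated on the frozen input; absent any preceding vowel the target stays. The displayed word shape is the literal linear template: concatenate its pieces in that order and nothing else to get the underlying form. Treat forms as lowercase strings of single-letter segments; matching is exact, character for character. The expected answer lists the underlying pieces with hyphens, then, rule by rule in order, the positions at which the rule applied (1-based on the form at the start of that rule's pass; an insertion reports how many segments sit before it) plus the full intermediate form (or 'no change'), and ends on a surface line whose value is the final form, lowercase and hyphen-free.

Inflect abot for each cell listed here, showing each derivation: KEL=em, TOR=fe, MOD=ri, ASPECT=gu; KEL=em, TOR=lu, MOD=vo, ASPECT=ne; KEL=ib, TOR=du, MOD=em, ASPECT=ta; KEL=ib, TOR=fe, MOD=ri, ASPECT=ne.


cell KEL=em, TOR=fe, MOD=ri, ASPECT=gu:
underlying: abot-maf-do-a-le
1. e -> o, i -> u / B C0 _: fires at position(s) 12: abotmafdoalo
2. f -> v, k -> g, p -> b, s -> z, t -> d / V _ V: no change
surface: abotmafdoalo

cell KEL=em, TOR=lu, MOD=vo, ASPECT=ne:
underlying: abot-e-do-e-ud
1. e -> o, i -> u / B C0 _: fires at position(s) 5, 8: abotodooud
2. f -> v, k -> g, p -> b, s -> z, t -> d / V _ V: fires at position(s) 4: abododooud
surface: abododooud

cell KEL=ib, TOR=du, MOD=em, ASPECT=ta:
underlying: abot-ef-bus-eto-zp
1. e -> o, i -> u / B C0 _: fires at position(s) 5, 10: abotofbusotozp
2. f -> v, k -> g, p -> b, s -> z, t -> d / V _ V: fires at position(s) 4, 9, 11: abodofbuzodozp
surface: abodofbuzodozp

cell KEL=ib, TOR=fe, MOD=ri, ASPECT=ne:
underlying: abot-maf-bus-a-ud
1. e -> o, i -> u / B C0 _: no change
2. f -> v, k -> g, p -> b, s -> z, t -> d / V _ V: fires at position(s) 10: abotmafbuzaud
surface: abotmafbuzaud


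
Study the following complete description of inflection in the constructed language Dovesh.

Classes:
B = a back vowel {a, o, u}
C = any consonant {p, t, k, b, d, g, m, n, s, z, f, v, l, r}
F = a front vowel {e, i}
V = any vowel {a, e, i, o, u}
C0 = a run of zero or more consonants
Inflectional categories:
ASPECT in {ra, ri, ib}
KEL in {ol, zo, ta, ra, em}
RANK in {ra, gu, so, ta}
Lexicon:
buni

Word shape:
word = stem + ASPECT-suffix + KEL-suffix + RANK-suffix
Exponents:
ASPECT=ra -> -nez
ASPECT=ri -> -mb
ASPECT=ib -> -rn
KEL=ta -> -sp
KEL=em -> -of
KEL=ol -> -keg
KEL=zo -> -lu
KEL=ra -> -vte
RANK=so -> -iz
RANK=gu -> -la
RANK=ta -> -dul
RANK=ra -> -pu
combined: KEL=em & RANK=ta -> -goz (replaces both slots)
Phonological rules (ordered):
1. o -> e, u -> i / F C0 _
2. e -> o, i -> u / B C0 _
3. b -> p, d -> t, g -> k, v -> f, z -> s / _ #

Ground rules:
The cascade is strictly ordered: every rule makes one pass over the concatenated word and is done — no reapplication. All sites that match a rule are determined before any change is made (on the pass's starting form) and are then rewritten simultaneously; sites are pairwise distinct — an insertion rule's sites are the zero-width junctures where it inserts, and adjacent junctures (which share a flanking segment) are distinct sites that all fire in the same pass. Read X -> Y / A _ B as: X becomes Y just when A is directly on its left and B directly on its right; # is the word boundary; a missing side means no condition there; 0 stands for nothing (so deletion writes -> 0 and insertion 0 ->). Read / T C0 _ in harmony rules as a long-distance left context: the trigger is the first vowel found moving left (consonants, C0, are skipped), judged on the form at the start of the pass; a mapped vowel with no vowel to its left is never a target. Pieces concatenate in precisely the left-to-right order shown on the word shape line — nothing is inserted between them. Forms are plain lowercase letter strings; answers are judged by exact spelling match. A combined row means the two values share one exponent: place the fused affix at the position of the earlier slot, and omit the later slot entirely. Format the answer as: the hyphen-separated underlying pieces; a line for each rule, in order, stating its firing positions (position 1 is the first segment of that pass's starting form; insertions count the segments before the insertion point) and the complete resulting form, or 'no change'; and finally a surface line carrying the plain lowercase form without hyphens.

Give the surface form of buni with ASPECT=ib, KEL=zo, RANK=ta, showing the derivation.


underlying: buni-rn-lu-dul
1. o -> e, u -> i / F C0 _: fires at position(s) 8: bunirnlidul
2. e -> o, i -> u / B C0 _: fires at position(s) 4: bunurnlidul
3. b -> p, d -> t, g -> k, v -> f, z -> s / _ #: no change
surface: bunurnlidul


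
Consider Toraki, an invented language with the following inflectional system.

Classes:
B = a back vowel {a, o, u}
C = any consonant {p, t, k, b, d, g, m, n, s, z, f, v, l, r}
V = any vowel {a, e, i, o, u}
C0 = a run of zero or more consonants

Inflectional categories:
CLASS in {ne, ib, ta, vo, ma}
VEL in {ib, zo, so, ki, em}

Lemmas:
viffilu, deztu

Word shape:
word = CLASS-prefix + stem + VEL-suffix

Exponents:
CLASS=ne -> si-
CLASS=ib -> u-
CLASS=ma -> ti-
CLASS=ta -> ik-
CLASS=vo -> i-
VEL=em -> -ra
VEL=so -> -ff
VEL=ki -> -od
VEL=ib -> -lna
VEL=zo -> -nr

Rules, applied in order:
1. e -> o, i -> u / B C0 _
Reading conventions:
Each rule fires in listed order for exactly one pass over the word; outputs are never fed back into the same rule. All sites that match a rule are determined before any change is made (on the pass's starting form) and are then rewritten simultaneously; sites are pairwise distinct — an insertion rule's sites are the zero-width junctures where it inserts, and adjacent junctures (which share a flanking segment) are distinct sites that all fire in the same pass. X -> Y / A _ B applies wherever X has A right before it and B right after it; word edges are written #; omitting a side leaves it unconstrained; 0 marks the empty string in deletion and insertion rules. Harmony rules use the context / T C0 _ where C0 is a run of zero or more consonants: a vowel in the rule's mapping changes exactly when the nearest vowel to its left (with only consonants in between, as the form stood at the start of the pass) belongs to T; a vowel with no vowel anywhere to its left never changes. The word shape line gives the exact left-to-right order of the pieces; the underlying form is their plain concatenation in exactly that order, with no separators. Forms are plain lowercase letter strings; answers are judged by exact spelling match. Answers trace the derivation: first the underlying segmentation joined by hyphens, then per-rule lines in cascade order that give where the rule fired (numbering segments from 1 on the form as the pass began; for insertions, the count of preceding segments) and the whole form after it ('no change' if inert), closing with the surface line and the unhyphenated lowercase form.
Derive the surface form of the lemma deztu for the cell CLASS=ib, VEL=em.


underlying: u-deztu-ra
1. e -> o, i -> u / B C0 _: fires at position(s) 3: udoztura
surface: udoztura


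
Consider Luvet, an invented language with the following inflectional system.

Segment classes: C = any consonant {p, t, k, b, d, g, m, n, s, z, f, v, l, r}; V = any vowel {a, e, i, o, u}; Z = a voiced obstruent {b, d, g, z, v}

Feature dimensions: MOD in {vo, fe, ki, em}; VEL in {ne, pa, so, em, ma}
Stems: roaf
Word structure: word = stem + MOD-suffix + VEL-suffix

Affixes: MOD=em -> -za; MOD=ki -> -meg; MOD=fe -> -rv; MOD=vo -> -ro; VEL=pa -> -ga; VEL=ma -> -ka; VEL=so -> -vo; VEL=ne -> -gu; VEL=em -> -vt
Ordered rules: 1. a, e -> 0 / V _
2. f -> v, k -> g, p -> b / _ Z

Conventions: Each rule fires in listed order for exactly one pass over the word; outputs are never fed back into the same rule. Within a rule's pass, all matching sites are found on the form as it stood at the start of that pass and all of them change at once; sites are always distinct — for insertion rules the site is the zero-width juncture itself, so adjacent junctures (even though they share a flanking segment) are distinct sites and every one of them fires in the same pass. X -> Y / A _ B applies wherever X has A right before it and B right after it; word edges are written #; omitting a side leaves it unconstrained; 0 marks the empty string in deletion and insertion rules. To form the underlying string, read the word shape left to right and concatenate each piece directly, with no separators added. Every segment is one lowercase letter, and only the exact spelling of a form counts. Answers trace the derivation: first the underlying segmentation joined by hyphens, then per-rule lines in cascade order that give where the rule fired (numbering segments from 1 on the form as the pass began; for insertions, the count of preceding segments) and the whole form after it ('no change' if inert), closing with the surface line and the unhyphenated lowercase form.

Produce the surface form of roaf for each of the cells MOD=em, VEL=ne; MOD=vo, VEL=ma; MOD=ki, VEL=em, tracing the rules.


cell MOD=em, VEL=ne:
underlying: roaf-za-gu
1. a, e -> 0 / V _: fires at position(s) 3: rofzagu
2. f -> v, k -> g, p -> b / _ Z: fires at position(s) 3: rovzagu
surface: rovzagu

cell MOD=vo, VEL=ma:
underlying: roaf-ro-ka
1. a, e -> 0 / V _: fires at position(s) 3: rofroka
2. f -> v, k -> g, p -> b / _ Z: no change
surface: rofroka

cell MOD=ki, VEL=em:
underlying: roaf-meg-vt
1. a, e -> 0 / V _: fires at position(s) 3: rofmegvt
2. f -> v, k -> g, p -> b / _ Z: no change
surface: rofmegvt


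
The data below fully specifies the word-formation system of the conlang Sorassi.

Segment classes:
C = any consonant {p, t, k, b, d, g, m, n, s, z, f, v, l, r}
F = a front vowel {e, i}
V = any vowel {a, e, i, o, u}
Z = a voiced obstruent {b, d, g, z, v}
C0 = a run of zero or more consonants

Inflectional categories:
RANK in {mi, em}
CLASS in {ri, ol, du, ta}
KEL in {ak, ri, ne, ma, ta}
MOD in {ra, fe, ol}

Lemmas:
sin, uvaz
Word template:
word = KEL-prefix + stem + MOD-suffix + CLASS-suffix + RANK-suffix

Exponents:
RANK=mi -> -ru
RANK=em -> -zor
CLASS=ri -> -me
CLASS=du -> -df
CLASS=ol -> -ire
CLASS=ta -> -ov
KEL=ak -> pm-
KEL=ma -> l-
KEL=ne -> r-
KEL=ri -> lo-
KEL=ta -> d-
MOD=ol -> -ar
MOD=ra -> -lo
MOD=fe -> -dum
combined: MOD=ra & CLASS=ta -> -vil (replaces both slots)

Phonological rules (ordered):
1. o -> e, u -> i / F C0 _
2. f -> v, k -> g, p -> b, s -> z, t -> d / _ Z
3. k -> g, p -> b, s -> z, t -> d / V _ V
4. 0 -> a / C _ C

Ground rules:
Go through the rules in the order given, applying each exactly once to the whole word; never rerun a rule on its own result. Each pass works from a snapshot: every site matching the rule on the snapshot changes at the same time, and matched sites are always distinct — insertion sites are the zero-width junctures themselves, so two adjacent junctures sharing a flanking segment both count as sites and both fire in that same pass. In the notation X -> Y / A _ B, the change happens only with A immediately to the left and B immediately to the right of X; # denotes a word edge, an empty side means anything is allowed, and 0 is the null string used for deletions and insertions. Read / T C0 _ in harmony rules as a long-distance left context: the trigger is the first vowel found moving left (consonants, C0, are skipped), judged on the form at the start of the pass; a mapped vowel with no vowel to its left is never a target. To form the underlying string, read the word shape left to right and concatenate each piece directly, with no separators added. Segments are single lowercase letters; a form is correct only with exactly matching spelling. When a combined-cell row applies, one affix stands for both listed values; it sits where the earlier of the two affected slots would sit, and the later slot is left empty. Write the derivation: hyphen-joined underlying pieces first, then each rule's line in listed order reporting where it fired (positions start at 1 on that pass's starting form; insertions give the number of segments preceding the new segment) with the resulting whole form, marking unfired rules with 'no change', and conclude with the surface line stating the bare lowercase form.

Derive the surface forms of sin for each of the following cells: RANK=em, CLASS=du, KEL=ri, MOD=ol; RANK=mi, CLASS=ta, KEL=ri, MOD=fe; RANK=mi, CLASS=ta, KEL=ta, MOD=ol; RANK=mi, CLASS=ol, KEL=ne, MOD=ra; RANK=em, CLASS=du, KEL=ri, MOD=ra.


cell RANK=em, CLASS=du, KEL=ri, MOD=ol:
underlying: lo-sin-ar-df-zor
1. o -> e, u -> i / F C0 _: no change
2. f -> v, k -> g, p -> b, s -> z, t -> d / _ Z: fires at position(s) 9: losinardvzor
3. k -> g, p -> b, s -> z, t -> d / V _ V: fires at position(s) 3: lozinardvzor
4. 0 -> a / C _ C: inserts after position(s) 7, 8, 9: lozinaradavazor
surface: lozinaradavazor

cell RANK=mi, CLASS=ta, KEL=ri, MOD=fe:
underlying: lo-sin-dum-ov-ru
1. o -> e, u -> i / F C0 _: fires at position(s) 7: losindimovru
2. f -> v, k -> g, p -> b, s -> z, t -> d / _ Z: no change
3. k -> g, p -> b, s -> z, t -> d / V _ V: fires at position(s) 3: lozindimovru
4. 0 -> a / C _ C: inserts after position(s) 5, 10: lozinadimovaru
surface: lozinadimovaru

cell RANK=mi, CLASS=ta, KEL=ta, MOD=ol:
underlying: d-sin-ar-ov-ru
1. o -> e, u -> i / F C0 _: no change
2. f -> v, k -> g, p -> b, s -> z, t -> d / _ Z: no change
3. k -> g, p -> b, s -> z, t -> d / V _ V: no change
4. 0 -> a / C _ C: inserts after position(s) 1, 8: dasinarovaru
surface: dasinarovaru

cell RANK=mi, CLASS=ol, KEL=ne, MOD=ra:
underlying: r-sin-lo-ire-ru
1. o -> e, u -> i / F C0 _: fires at position(s) 6, 11: rsinleireri
2. f -> v, k -> g, p -> b, s -> z, t -> d / _ Z: no change
3. k -> g, p -> b, s -> z, t -> d / V _ V: no change
4. 0 -> a / C _ C: inserts after position(s) 1, 4: rasinaleireri
surface: rasinaleireri

cell RANK=em, CLASS=du, KEL=ri, MOD=ra:
underlying: lo-sin-lo-df-zor
1. o -> e, u -> i / F C0 _: fires at position(s) 7: losinledfzor
2. f -> v, k -> g, p -> b, s -> z, t -> d / _ Z: fires at position(s) 9: losinledvzor
3. k -> g, p -> b, s -> z, t -> d / V _ V: fires at position(s) 3: lozinledvzor
4. 0 -> a / C _ C: inserts after position(s) 5, 8, 9: lozinaledavazor
surface: lozinaledavazor


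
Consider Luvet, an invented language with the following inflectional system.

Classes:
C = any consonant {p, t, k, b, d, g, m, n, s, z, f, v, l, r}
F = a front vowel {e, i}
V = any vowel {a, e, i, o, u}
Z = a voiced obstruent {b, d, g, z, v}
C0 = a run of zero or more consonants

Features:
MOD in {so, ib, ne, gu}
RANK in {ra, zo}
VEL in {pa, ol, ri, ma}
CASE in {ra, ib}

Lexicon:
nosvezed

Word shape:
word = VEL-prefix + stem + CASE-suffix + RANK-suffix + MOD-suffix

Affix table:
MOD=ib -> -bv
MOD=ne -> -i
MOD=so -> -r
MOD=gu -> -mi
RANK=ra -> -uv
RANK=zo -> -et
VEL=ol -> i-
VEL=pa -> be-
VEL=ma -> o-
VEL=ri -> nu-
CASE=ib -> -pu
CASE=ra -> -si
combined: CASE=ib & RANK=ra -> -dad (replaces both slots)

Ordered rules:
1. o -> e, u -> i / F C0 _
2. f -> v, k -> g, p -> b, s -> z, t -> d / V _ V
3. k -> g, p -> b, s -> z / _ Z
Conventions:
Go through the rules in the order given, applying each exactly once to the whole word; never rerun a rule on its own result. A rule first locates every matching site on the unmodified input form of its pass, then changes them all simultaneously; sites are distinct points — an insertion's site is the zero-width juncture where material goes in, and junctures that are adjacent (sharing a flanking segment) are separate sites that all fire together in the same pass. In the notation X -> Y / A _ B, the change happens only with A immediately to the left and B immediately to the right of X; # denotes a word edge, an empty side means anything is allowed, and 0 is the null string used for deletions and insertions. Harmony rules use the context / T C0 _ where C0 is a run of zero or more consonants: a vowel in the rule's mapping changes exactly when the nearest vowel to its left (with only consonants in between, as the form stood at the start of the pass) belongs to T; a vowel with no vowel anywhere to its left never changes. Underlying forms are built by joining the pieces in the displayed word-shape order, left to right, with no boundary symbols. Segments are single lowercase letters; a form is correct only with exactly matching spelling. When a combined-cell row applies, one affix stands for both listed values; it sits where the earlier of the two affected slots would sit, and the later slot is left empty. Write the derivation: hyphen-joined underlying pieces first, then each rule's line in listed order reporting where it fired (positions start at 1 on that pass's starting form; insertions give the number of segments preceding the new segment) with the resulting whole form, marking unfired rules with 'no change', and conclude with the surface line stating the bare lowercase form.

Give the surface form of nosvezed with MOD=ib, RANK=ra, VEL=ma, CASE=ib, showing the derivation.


underlying: o-nosvezed-dad-bv
1. o -> e, u -> i / F C0 _: no change
2. f -> v, k -> g, p -> b, s -> z, t -> d / V _ V: no change
3. k -> g, p -> b, s -> z / _ Z: fires at position(s) 4: onozvezeddadbv
surface: onozvezeddadbv


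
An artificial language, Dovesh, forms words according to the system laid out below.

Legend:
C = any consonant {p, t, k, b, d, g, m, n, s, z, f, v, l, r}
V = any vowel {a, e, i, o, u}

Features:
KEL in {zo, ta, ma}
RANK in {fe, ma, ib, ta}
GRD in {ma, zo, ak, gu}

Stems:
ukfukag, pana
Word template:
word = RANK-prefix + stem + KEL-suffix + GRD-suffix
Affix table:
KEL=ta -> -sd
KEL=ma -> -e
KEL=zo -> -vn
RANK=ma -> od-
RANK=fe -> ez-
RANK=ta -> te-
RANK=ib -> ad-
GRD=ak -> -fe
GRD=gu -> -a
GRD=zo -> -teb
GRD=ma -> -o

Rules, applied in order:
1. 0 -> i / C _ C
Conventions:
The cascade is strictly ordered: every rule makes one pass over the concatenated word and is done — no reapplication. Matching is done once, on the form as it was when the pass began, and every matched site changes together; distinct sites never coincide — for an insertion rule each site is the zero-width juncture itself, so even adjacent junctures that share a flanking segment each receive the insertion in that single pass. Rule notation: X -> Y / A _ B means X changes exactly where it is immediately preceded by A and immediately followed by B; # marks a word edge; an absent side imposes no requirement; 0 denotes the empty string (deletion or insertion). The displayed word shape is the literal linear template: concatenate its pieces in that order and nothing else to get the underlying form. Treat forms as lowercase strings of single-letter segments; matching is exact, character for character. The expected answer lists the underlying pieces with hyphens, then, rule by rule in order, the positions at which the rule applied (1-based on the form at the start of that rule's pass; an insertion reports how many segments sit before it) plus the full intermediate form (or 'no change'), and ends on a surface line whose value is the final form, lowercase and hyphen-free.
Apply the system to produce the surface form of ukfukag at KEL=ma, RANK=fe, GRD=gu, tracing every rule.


underlying: ez-ukfukag-e-a
1. 0 -> i / C _ C: inserts after position(s) 4: ezukifukagea
surface: ezukifukagea


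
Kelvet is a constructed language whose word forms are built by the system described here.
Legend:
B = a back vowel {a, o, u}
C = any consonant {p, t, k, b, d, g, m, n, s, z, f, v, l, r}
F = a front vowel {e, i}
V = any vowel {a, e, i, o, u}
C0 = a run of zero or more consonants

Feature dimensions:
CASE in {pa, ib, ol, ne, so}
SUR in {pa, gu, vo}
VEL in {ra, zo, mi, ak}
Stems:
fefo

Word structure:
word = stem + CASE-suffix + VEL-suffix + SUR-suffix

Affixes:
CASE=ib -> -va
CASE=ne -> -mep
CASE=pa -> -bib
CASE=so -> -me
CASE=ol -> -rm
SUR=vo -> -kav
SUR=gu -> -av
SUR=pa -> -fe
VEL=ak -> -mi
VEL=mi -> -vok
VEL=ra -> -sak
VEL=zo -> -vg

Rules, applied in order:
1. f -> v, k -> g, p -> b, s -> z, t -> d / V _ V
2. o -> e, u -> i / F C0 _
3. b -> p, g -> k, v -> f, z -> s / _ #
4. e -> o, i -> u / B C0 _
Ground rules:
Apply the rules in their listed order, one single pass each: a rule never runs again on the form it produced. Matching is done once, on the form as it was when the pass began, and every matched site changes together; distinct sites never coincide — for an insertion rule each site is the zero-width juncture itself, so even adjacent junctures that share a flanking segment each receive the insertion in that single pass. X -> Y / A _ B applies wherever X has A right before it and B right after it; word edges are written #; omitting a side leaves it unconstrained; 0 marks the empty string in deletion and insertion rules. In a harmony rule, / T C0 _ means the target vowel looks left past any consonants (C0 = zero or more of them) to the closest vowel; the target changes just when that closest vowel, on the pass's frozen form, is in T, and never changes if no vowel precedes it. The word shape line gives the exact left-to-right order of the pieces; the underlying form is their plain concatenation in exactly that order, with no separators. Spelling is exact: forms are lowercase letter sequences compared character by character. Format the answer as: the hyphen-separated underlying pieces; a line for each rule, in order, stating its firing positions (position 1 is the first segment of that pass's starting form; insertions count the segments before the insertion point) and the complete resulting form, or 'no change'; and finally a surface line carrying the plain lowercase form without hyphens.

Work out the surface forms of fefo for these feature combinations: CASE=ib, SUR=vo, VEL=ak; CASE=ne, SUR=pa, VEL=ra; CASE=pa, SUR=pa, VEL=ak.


cell CASE=ib, SUR=vo, VEL=ak:
underlying: fefo-va-mi-kav
1. f -> v, k -> g, p -> b, s -> z, t -> d / V _ V: fires at position(s) 3, 9: fevovamigav
2. o -> e, u -> i / F C0 _: fires at position(s) 4: fevevamigav
3. b -> p, g -> k, v -> f, z -> s / _ #: fires at position(s) 11: fevevamigaf
4. e -> o, i -> u / B C0 _: fires at position(s) 8: fevevamugaf
surface: fevevamugaf

cell CASE=ne, SUR=pa, VEL=ra:
underlying: fefo-mep-sak-fe
1. f -> v, k -> g, p -> b, s -> z, t -> d / V _ V: fires at position(s) 3: fevomepsakfe
2. o -> e, u -> i / F C0 _: fires at position(s) 4: fevemepsakfe
3. b -> p, g -> k, v -> f, z -> s / _ #: no change
4. e -> o, i -> u / B C0 _: fires at position(s) 12: fevemepsakfo
surface: fevemepsakfo

cell CASE=pa, SUR=pa, VEL=ak:
underlying: fefo-bib-mi-fe
1. f -> v, k -> g, p -> b, s -> z, t -> d / V _ V: fires at position(s) 3, 10: fevobibmive
2. o -> e, u -> i / F C0 _: fires at position(s) 4: fevebibmive
3. b -> p, g -> k, v -> f, z -> s / _ #: no change
4. e -> o, i -> u / B C0 _: no change
surface: fevebibmive
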